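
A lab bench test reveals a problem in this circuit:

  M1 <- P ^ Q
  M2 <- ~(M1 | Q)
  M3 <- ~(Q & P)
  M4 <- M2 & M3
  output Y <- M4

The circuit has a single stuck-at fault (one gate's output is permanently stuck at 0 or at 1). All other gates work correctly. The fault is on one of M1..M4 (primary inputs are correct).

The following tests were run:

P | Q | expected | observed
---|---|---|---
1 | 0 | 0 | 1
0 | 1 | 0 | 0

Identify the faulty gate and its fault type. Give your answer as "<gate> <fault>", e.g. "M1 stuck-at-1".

Fault-free values for test 1 (P=1, Q=0): M1=1, M2=0, M3=1, M4=0, giving Y=0. Observed 1.
Test 1: faults giving observed 1 are {M1 stuck-at-0, M2 stuck-at-1, M4 stuck-at-1}.
Test 2 (P=0, Q=1): fault-free M1=1, M2=0, M3=1, M4=0 → 0; observed 0. Eliminates M2 stuck-at-1, M4 stuck-at-1.
Only M1 stuck-at-0 is consistent with every test.

M1 stuck-at-0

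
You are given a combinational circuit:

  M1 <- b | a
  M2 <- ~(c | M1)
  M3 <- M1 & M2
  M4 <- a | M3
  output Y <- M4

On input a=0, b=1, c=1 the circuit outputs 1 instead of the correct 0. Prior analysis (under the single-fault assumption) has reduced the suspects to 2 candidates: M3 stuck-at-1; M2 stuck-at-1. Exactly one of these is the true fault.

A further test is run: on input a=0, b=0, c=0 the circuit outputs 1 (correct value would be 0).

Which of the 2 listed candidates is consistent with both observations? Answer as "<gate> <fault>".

M3 stuck-at-1

Evaluate each candidate on input a=0, b=0, c=0:
  M3 stuck-at-1: M1=0, M2=1, M3=1 [stuck-at-1], M4=1 → 1 — matches
  M2 stuck-at-1: M1=0, M2=1 [stuck-at-1], M3=0, M4=0 → 0 — eliminated
Only M3 stuck-at-1 reproduces the observed 1.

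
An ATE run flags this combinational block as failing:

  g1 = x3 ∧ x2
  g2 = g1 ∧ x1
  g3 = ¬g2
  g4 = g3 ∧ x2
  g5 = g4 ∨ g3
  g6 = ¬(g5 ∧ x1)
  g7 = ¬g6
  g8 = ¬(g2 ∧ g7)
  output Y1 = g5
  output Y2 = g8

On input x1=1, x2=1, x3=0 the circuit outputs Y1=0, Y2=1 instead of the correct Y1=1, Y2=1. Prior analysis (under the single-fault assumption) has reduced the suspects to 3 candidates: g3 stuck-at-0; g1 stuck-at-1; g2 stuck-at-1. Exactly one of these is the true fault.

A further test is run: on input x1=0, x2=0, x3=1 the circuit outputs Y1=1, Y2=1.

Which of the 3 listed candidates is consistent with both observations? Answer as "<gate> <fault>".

Evaluate each candidate on input x1=0, x2=0, x3=1:
  g3 stuck-at-0: g1=0, g2=0, g3=0 [stuck-at-0], g4=0, g5=0, g6=1, g7=0, g8=1 → Y1=0, Y2=1 — eliminated
  g1 stuck-at-1: g1=1 [stuck-at-1], g2=0, g3=1, g4=0, g5=1, g6=1, g7=0, g8=1 → Y1=1, Y2=1 — matches
  g2 stuck-at-1: g1=0, g2=1 [stuck-at-1], g3=0, g4=0, g5=0, g6=1, g7=0, g8=1 → Y1=0, Y2=1 — eliminated
Only g1 stuck-at-1 reproduces the observed Y1=1, Y2=1.

g1 stuck-at-1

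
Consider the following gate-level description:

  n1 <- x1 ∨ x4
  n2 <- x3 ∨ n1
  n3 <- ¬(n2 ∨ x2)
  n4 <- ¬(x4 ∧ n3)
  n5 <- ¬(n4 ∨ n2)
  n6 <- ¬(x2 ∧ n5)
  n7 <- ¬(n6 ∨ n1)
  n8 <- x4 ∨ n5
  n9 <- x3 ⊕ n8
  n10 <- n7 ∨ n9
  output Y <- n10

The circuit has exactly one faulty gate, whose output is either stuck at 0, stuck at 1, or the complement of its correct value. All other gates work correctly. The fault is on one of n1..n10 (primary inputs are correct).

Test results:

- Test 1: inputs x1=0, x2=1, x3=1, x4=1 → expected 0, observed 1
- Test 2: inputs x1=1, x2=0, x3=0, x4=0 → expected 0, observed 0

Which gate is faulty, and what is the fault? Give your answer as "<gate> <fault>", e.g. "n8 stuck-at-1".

Fault-free values for test 1 (x1=0, x2=1, x3=1, x4=1): n1=1, n2=1, n3=0, n4=1, n5=0, n6=1, n7=0, n8=1, n9=0, n10=0, giving Y=0. Observed 1.
Test 1: faults giving observed 1 are {n7 stuck-at-1, n7 inverted output, n8 stuck-at-0, n8 inverted output, n9 stuck-at-1, n9 inverted output, n10 stuck-at-1, n10 inverted output}.
Test 2 (x1=1, x2=0, x3=0, x4=0): fault-free n1=1, n2=1, n3=0, n4=1, n5=0, n6=1, n7=0, n8=0, n9=0, n10=0 → 0; observed 0. Eliminates n7 stuck-at-1, n7 inverted output, n8 inverted output, n9 stuck-at-1, n9 inverted output, n10 stuck-at-1, n10 inverted output.
Only n8 stuck-at-0 is consistent with every test.

n8 stuck-at-0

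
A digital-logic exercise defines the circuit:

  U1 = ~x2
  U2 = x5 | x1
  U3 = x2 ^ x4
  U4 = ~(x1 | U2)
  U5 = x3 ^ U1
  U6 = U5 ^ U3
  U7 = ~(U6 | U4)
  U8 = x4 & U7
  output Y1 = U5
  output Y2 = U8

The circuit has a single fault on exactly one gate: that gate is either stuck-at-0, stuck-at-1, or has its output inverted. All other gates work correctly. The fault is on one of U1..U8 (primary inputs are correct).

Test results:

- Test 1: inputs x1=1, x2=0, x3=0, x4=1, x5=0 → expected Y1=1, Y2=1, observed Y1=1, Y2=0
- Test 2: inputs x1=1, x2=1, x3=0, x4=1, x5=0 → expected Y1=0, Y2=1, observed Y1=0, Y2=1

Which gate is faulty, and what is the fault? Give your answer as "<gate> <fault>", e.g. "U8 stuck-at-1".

Fault-free values for test 1 (x1=1, x2=0, x3=0, x4=1, x5=0): U1=1, U2=1, U3=1, U4=0, U5=1, U6=0, U7=1, U8=1, giving Y1=1, Y2=1. Observed Y1=1, Y2=0.
Test 1: faults giving observed Y1=1, Y2=0 are {U3 stuck-at-0, U3 inverted output, U4 stuck-at-1, U4 inverted output, U6 stuck-at-1, U6 inverted output, U7 stuck-at-0, U7 inverted output, U8 stuck-at-0, U8 inverted output}.
Test 2 (x1=1, x2=1, x3=0, x4=1, x5=0): fault-free U1=0, U2=1, U3=0, U4=0, U5=0, U6=0, U7=1, U8=1 → Y1=0, Y2=1; observed Y1=0, Y2=1. Eliminates U3 inverted output, U4 stuck-at-1, U4 inverted output, U6 stuck-at-1, U6 inverted output, U7 stuck-at-0, U7 inverted output, U8 stuck-at-0, U8 inverted output.
Only U3 stuck-at-0 is consistent with every test.

U3 stuck-at-0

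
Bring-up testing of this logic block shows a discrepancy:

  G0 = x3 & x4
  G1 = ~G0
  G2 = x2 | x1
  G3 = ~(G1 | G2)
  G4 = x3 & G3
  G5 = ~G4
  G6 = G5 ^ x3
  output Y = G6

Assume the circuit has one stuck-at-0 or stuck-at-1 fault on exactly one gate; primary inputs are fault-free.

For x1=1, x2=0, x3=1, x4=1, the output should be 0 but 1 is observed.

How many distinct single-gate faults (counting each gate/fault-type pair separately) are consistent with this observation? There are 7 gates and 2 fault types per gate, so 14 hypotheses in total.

5

Fault-free: G0=1, G1=0, G2=1, G3=0, G4=0, G5=1, G6=0 → 0. Observed 1.
  G0 stuck-at-0: output 0 ✗
  G0 stuck-at-1: output 0 ✗
  G1 stuck-at-0: output 0 ✗
  G1 stuck-at-1: output 0 ✗
  G2 stuck-at-0: output 1 ✓
  G2 stuck-at-1: output 0 ✗
  G3 stuck-at-0: output 0 ✗
  G3 stuck-at-1: output 1 ✓
  G4 stuck-at-0: output 0 ✗
  G4 stuck-at-1: output 1 ✓
  G5 stuck-at-0: output 1 ✓
  G5 stuck-at-1: output 0 ✗
  G6 stuck-at-0: output 0 ✗
  G6 stuck-at-1: output 1 ✓
Consistent faults: {G2 stuck-at-0, G3 stuck-at-1, G4 stuck-at-1, G5 stuck-at-0, G6 stuck-at-1} — 5 in all.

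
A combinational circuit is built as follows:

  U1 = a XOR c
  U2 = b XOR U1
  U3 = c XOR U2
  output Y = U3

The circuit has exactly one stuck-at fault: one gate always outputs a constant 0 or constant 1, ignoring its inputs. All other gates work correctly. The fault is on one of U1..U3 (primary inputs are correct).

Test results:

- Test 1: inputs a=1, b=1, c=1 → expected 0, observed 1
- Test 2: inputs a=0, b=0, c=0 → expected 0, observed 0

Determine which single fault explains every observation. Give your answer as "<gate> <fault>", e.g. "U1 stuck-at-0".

U2 stuck-at-0

Fault-free values for test 1 (a=1, b=1, c=1): U1=0, U2=1, U3=0, giving Y=0. Observed 1.
Test 1: faults giving observed 1 are {U1 stuck-at-1, U2 stuck-at-0, U3 stuck-at-1}.
Test 2 (a=0, b=0, c=0): fault-free U1=0, U2=0, U3=0 → 0; observed 0. Eliminates U1 stuck-at-1, U3 stuck-at-1.
Only U2 stuck-at-0 is consistent with every test.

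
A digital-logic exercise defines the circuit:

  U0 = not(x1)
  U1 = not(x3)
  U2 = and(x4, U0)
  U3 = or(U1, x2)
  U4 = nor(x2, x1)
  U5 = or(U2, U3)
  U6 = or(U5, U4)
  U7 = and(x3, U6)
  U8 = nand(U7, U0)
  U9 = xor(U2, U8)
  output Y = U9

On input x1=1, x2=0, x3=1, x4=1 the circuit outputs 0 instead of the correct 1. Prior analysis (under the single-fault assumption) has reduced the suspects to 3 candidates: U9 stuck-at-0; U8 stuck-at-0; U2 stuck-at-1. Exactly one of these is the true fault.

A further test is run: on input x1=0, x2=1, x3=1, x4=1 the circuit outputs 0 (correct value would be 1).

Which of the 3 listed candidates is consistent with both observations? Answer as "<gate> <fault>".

U9 stuck-at-0

Evaluate each candidate on input x1=0, x2=1, x3=1, x4=1:
  U9 stuck-at-0: U0=1, U1=0, U2=1, U3=1, U4=0, U5=1, U6=1, U7=1, U8=0, U9=0 [stuck-at-0] → 0 — matches
  U8 stuck-at-0: U0=1, U1=0, U2=1, U3=1, U4=0, U5=1, U6=1, U7=1, U8=0 [stuck-at-0], U9=1 → 1 — eliminated
  U2 stuck-at-1: U0=1, U1=0, U2=1 [stuck-at-1], U3=1, U4=0, U5=1, U6=1, U7=1, U8=0, U9=1 → 1 — eliminated
Only U9 stuck-at-0 reproduces the observed 0.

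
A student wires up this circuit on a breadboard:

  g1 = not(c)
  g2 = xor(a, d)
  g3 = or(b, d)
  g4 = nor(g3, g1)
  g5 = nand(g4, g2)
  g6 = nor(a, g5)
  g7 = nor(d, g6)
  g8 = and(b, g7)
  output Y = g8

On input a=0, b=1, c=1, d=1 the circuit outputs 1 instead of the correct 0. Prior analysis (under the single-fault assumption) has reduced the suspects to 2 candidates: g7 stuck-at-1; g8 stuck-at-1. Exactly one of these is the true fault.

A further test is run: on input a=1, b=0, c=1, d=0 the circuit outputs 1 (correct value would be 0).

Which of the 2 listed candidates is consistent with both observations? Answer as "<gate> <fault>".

g8 stuck-at-1

Evaluate each candidate on input a=1, b=0, c=1, d=0:
  g7 stuck-at-1: g1=0, g2=1, g3=0, g4=1, g5=0, g6=0, g7=1 [stuck-at-1], g8=0 → 0 — eliminated
  g8 stuck-at-1: g1=0, g2=1, g3=0, g4=1, g5=0, g6=0, g7=1, g8=1 [stuck-at-1] → 1 — matches
Only g8 stuck-at-1 reproduces the observed 1.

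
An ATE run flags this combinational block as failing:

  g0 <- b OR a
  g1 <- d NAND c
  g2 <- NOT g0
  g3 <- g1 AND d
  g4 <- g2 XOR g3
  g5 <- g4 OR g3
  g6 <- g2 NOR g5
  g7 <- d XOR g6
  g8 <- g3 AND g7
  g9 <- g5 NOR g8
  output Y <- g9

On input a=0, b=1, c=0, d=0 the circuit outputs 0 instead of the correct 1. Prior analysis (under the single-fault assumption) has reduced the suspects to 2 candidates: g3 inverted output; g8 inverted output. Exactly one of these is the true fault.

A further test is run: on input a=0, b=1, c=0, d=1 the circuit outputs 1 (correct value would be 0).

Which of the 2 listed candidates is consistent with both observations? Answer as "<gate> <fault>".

g3 inverted output

Evaluate each candidate on input a=0, b=1, c=0, d=1:
  g3 inverted output: g0=1, g1=1, g2=0, g3=0 [inverted output], g4=0, g5=0, g6=1, g7=0, g8=0, g9=1 → 1 — matches
  g8 inverted output: g0=1, g1=1, g2=0, g3=1, g4=1, g5=1, g6=0, g7=1, g8=0 [inverted output], g9=0 → 0 — eliminated
Only g3 inverted output reproduces the observed 1.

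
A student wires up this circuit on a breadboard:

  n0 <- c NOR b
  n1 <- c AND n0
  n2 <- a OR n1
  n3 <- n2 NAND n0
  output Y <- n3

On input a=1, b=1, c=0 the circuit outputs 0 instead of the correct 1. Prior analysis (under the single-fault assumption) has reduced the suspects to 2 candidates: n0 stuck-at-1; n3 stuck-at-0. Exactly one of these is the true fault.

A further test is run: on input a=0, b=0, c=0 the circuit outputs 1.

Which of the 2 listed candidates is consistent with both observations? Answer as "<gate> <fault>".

n0 stuck-at-1

Evaluate each candidate on input a=0, b=0, c=0:
  n0 stuck-at-1: n0=1 [stuck-at-1], n1=0, n2=0, n3=1 → 1 — matches
  n3 stuck-at-0: n0=1, n1=0, n2=0, n3=0 [stuck-at-0] → 0 — eliminated
Only n0 stuck-at-1 reproduces the observed 1.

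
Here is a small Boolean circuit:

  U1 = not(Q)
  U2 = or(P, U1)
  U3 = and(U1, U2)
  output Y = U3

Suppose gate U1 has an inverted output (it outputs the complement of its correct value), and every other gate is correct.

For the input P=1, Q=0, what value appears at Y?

Propagate with U1 forced: U1=0 [inverted output], U2=1, U3=0.
So Y = 0. (Without the fault it would be 1.)

0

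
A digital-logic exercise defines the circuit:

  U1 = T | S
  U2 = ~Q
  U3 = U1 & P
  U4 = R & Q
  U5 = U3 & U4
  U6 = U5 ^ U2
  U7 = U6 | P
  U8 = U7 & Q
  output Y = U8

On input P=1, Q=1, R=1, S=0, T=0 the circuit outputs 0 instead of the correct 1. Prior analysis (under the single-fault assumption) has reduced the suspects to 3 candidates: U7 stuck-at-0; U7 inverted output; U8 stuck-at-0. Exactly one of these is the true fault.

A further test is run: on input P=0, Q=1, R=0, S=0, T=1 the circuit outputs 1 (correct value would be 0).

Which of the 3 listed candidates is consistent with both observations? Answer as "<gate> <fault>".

U7 inverted output

Evaluate each candidate on input P=0, Q=1, R=0, S=0, T=1:
  U7 stuck-at-0: U1=1, U2=0, U3=0, U4=0, U5=0, U6=0, U7=0 [stuck-at-0], U8=0 → 0 — eliminated
  U7 inverted output: U1=1, U2=0, U3=0, U4=0, U5=0, U6=0, U7=1 [inverted output], U8=1 → 1 — matches
  U8 stuck-at-0: U1=1, U2=0, U3=0, U4=0, U5=0, U6=0, U7=0, U8=0 [stuck-at-0] → 0 — eliminated
Only U7 inverted output reproduces the observed 1.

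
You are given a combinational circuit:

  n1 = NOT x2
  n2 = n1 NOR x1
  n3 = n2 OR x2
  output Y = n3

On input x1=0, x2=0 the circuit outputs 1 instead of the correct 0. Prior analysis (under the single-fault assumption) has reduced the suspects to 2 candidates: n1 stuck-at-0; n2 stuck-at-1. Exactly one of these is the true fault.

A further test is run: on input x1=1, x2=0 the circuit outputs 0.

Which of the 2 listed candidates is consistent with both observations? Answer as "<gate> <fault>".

Evaluate each candidate on input x1=1, x2=0:
  n1 stuck-at-0: n1=0 [stuck-at-0], n2=0, n3=0 → 0 — matches
  n2 stuck-at-1: n1=1, n2=1 [stuck-at-1], n3=1 → 1 — eliminated
Only n1 stuck-at-0 reproduces the observed 0.

n1 stuck-at-0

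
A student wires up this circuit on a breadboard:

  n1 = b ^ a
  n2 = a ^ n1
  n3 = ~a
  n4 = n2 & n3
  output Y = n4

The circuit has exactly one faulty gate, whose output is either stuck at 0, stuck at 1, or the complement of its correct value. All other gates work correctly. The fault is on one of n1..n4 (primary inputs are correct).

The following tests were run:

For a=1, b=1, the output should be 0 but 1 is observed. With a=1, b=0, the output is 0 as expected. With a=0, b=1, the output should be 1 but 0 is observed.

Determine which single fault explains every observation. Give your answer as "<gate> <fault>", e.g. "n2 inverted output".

Fault-free values for test 1 (a=1, b=1): n1=0, n2=1, n3=0, n4=0, giving Y=0. Observed 1.
Test 1: faults giving observed 1 are {n3 stuck-at-1, n3 inverted output, n4 stuck-at-1, n4 inverted output}.
Test 2 (a=1, b=0): fault-free n1=1, n2=0, n3=0, n4=0 → 0; observed 0. Eliminates n4 stuck-at-1, n4 inverted output.
Test 3 (a=0, b=1): fault-free n1=1, n2=1, n3=1, n4=1 → 1; observed 0. Eliminates n3 stuck-at-1.
Only n3 inverted output is consistent with every test.

n3 inverted output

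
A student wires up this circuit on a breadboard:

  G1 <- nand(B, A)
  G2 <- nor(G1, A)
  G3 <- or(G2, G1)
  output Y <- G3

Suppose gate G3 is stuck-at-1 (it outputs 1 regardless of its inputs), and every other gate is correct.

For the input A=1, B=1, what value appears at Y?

Propagate with G3 forced: G1=0, G2=0, G3=1 [stuck-at-1].
So Y = 1. (Without the fault it would be 0.)

1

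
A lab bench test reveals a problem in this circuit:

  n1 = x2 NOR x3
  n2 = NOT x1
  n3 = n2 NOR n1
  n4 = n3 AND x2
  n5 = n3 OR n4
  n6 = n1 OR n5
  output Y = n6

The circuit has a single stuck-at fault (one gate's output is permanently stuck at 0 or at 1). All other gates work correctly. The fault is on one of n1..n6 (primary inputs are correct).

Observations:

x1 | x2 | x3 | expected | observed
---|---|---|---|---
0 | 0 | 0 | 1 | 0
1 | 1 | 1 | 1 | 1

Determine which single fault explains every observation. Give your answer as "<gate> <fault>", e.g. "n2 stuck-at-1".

n1 stuck-at-0

Fault-free values for test 1 (x1=0, x2=0, x3=0): n1=1, n2=1, n3=0, n4=0, n5=0, n6=1, giving Y=1. Observed 0.
Test 1: faults giving observed 0 are {n1 stuck-at-0, n6 stuck-at-0}.
Test 2 (x1=1, x2=1, x3=1): fault-free n1=0, n2=0, n3=1, n4=1, n5=1, n6=1 → 1; observed 1. Eliminates n6 stuck-at-0.
Only n1 stuck-at-0 is consistent with every test.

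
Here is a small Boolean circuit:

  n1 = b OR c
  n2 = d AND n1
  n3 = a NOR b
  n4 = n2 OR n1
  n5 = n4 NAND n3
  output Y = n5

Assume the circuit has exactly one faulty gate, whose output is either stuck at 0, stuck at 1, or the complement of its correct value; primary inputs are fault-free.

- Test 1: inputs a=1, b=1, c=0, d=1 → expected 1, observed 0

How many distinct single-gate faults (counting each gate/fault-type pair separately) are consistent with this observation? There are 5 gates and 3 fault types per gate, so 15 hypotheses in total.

Fault-free: n1=1, n2=1, n3=0, n4=1, n5=1 → 1. Observed 0.
  n1: none of the 3 fault types match ✗
  n2: none of the 3 fault types match ✗
  n3: stuck-at-1, inverted output ✓; others ✗
  n4: none of the 3 fault types match ✗
  n5: stuck-at-0, inverted output ✓; others ✗
Consistent faults: {n3 stuck-at-1, n3 inverted output, n5 stuck-at-0, n5 inverted output} — 4 in all.

4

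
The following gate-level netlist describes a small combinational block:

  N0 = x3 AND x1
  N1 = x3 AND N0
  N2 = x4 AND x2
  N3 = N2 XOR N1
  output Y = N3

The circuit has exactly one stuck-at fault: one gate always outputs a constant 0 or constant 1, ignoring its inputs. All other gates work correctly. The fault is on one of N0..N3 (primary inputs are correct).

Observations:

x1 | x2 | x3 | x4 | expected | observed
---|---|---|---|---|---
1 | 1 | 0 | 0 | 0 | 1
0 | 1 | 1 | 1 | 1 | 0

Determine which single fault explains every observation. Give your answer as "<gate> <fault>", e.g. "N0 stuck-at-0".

N1 stuck-at-1

Fault-free values for test 1 (x1=1, x2=1, x3=0, x4=0): N0=0, N1=0, N2=0, N3=0, giving Y=0. Observed 1.
Test 1: faults giving observed 1 are {N1 stuck-at-1, N2 stuck-at-1, N3 stuck-at-1}.
Test 2 (x1=0, x2=1, x3=1, x4=1): fault-free N0=0, N1=0, N2=1, N3=1 → 1; observed 0. Eliminates N2 stuck-at-1, N3 stuck-at-1.
Only N1 stuck-at-1 is consistent with every test.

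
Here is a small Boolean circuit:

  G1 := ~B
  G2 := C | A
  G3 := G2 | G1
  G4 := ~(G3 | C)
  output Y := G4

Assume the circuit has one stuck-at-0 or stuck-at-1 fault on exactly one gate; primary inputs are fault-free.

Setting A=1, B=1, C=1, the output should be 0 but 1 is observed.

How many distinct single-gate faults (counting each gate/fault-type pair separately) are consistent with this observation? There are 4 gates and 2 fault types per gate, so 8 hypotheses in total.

Fault-free: G1=0, G2=1, G3=1, G4=0 → 0. Observed 1.
  G1 stuck-at-0: output 0 ✗
  G1 stuck-at-1: output 0 ✗
  G2 stuck-at-0: output 0 ✗
  G2 stuck-at-1: output 0 ✗
  G3 stuck-at-0: output 0 ✗
  G3 stuck-at-1: output 0 ✗
  G4 stuck-at-0: output 0 ✗
  G4 stuck-at-1: output 1 ✓
Consistent faults: {G4 stuck-at-1} — 1 in all.

1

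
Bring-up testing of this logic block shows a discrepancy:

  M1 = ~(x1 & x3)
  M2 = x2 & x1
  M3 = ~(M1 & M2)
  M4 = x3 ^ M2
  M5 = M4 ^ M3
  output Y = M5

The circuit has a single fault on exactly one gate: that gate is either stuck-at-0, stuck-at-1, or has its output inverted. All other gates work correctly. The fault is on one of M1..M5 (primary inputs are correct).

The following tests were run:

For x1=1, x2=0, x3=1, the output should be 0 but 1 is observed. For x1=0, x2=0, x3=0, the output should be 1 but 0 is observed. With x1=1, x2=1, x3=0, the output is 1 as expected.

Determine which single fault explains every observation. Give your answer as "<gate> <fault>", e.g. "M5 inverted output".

Fault-free values for test 1 (x1=1, x2=0, x3=1): M1=0, M2=0, M3=1, M4=1, M5=0, giving Y=0. Observed 1.
Test 1: faults giving observed 1 are {M2 stuck-at-1, M2 inverted output, M3 stuck-at-0, M3 inverted output, M4 stuck-at-0, M4 inverted output, M5 stuck-at-1, M5 inverted output}.
Test 2 (x1=0, x2=0, x3=0): fault-free M1=1, M2=0, M3=1, M4=0, M5=1 → 1; observed 0. Eliminates M2 stuck-at-1, M2 inverted output, M4 stuck-at-0, M5 stuck-at-1.
Test 3 (x1=1, x2=1, x3=0): fault-free M1=1, M2=1, M3=0, M4=1, M5=1 → 1; observed 1. Eliminates M3 inverted output, M4 inverted output, M5 inverted output.
Only M3 stuck-at-0 is consistent with every test.

M3 stuck-at-0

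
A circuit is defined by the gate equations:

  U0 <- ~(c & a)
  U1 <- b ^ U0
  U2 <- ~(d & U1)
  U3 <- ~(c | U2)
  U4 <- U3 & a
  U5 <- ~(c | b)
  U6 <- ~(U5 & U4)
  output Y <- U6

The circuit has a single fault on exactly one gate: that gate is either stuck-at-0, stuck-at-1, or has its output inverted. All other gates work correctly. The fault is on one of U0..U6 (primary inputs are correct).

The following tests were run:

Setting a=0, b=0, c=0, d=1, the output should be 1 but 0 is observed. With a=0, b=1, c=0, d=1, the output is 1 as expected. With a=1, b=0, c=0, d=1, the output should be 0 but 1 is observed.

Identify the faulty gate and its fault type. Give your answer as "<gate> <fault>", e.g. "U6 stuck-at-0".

U4 inverted output

Fault-free values for test 1 (a=0, b=0, c=0, d=1): U0=1, U1=1, U2=0, U3=1, U4=0, U5=1, U6=1, giving Y=1. Observed 0.
Test 1: faults giving observed 0 are {U4 stuck-at-1, U4 inverted output, U6 stuck-at-0, U6 inverted output}.
Test 2 (a=0, b=1, c=0, d=1): fault-free U0=1, U1=0, U2=1, U3=0, U4=0, U5=0, U6=1 → 1; observed 1. Eliminates U6 stuck-at-0, U6 inverted output.
Test 3 (a=1, b=0, c=0, d=1): fault-free U0=1, U1=1, U2=0, U3=1, U4=1, U5=1, U6=0 → 0; observed 1. Eliminates U4 stuck-at-1.
Only U4 inverted output is consistent with every test.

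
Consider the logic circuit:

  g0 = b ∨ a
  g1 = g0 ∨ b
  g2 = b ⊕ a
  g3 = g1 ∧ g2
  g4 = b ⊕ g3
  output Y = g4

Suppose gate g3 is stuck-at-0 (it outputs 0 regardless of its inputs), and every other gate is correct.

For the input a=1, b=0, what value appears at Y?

0

Propagate with g3 forced: g0=1, g1=1, g2=1, g3=0 [stuck-at-0], g4=0.
So Y = 0. (Without the fault it would be 1.)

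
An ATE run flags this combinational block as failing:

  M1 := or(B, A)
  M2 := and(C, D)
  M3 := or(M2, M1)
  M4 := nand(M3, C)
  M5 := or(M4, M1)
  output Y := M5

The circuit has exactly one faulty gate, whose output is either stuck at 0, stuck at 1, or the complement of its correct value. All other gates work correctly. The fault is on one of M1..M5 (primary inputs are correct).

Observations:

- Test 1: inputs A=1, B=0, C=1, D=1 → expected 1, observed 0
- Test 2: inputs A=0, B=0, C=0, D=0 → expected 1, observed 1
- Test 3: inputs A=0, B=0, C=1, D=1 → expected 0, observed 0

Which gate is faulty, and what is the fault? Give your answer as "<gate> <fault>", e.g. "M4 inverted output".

Fault-free values for test 1 (A=1, B=0, C=1, D=1): M1=1, M2=1, M3=1, M4=0, M5=1, giving Y=1. Observed 0.
Test 1: faults giving observed 0 are {M1 stuck-at-0, M1 inverted output, M5 stuck-at-0, M5 inverted output}.
Test 2 (A=0, B=0, C=0, D=0): fault-free M1=0, M2=0, M3=0, M4=1, M5=1 → 1; observed 1. Eliminates M5 stuck-at-0, M5 inverted output.
Test 3 (A=0, B=0, C=1, D=1): fault-free M1=0, M2=1, M3=1, M4=0, M5=0 → 0; observed 0. Eliminates M1 inverted output.
Only M1 stuck-at-0 is consistent with every test.

M1 stuck-at-0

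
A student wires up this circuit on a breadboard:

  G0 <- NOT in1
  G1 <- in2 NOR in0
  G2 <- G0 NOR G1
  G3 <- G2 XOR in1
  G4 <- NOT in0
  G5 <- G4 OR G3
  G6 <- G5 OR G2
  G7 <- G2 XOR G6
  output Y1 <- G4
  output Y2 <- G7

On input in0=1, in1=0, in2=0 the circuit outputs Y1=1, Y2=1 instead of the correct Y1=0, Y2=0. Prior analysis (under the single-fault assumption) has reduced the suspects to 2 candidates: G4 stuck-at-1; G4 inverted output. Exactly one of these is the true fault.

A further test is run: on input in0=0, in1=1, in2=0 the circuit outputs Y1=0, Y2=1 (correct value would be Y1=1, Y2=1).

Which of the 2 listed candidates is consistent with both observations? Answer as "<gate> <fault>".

Evaluate each candidate on input in0=0, in1=1, in2=0:
  G4 stuck-at-1: G0=0, G1=1, G2=0, G3=1, G4=1 [stuck-at-1], G5=1, G6=1, G7=1 → Y1=1, Y2=1 — eliminated
  G4 inverted output: G0=0, G1=1, G2=0, G3=1, G4=0 [inverted output], G5=1, G6=1, G7=1 → Y1=0, Y2=1 — matches
Only G4 inverted output reproduces the observed Y1=0, Y2=1.

G4 inverted output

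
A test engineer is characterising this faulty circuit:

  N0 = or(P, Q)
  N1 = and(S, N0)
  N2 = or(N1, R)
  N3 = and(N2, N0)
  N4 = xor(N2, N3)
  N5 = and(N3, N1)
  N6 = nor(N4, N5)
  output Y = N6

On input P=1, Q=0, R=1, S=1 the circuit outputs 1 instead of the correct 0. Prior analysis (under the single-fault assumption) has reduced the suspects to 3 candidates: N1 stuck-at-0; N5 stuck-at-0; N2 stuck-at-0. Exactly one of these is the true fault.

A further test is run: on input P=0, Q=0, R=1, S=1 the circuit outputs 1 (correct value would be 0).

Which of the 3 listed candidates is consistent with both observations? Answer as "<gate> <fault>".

N2 stuck-at-0

Evaluate each candidate on input P=0, Q=0, R=1, S=1:
  N1 stuck-at-0: N0=0, N1=0 [stuck-at-0], N2=1, N3=0, N4=1, N5=0, N6=0 → 0 — eliminated
  N5 stuck-at-0: N0=0, N1=0, N2=1, N3=0, N4=1, N5=0 [stuck-at-0], N6=0 → 0 — eliminated
  N2 stuck-at-0: N0=0, N1=0, N2=0 [stuck-at-0], N3=0, N4=0, N5=0, N6=1 → 1 — matches
Only N2 stuck-at-0 reproduces the observed 1.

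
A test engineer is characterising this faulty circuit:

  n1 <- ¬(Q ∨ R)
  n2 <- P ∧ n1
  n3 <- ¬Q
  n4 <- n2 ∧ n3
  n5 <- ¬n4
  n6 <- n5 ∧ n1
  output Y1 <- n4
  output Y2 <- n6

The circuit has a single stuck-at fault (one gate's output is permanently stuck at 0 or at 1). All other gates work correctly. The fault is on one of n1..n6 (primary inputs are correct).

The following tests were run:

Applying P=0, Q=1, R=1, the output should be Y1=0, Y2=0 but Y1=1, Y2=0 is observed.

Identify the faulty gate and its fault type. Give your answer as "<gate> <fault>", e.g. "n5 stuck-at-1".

n4 stuck-at-1

Fault-free values for test 1 (P=0, Q=1, R=1): n1=0, n2=0, n3=0, n4=0, n5=1, n6=0, giving Y1=0, Y2=0. Observed Y1=1, Y2=0.
Test 1: faults giving observed Y1=1, Y2=0 are {n4 stuck-at-1}.
Only n4 stuck-at-1 is consistent with every test.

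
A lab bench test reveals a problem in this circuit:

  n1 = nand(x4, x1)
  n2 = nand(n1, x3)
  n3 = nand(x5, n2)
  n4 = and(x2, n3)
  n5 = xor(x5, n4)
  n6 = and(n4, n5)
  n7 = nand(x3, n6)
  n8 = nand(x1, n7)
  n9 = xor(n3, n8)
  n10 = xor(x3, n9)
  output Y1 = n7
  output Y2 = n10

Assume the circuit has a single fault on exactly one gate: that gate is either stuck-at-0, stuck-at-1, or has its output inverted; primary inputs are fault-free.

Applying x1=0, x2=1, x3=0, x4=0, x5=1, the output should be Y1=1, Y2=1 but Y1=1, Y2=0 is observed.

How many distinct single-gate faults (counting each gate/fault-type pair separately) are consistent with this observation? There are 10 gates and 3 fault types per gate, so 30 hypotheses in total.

Fault-free: n1=1, n2=1, n3=0, n4=0, n5=1, n6=0, n7=1, n8=1, n9=1, n10=1 → Y1=1, Y2=1. Observed Y1=1, Y2=0.
  n1: none of the 3 fault types match ✗
  n2: stuck-at-0, inverted output ✓; others ✗
  n3: stuck-at-1, inverted output ✓; others ✗
  n4: none of the 3 fault types match ✗
  n5: none of the 3 fault types match ✗
  n6: none of the 3 fault types match ✗
  n7: none of the 3 fault types match ✗
  n8: stuck-at-0, inverted output ✓; others ✗
  n9: stuck-at-0, inverted output ✓; others ✗
  n10: stuck-at-0, inverted output ✓; others ✗
Consistent faults: {n2 stuck-at-0, n2 inverted output, n3 stuck-at-1, n3 inverted output, n8 stuck-at-0, n8 inverted output, n9 stuck-at-0, n9 inverted output, n10 stuck-at-0, n10 inverted output} — 10 in all.

10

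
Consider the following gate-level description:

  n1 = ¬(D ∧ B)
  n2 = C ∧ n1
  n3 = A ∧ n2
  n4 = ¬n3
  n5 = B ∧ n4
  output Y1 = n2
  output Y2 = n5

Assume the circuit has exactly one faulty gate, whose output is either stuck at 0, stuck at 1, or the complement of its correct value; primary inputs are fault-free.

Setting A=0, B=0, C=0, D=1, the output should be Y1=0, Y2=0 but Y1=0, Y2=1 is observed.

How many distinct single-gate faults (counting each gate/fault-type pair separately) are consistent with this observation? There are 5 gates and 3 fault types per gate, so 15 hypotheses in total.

2

Fault-free: n1=1, n2=0, n3=0, n4=1, n5=0 → Y1=0, Y2=0. Observed Y1=0, Y2=1.
  n1: none of the 3 fault types match ✗
  n2: none of the 3 fault types match ✗
  n3: none of the 3 fault types match ✗
  n4: none of the 3 fault types match ✗
  n5: stuck-at-1, inverted output ✓; others ✗
Consistent faults: {n5 stuck-at-1, n5 inverted output} — 2 in all.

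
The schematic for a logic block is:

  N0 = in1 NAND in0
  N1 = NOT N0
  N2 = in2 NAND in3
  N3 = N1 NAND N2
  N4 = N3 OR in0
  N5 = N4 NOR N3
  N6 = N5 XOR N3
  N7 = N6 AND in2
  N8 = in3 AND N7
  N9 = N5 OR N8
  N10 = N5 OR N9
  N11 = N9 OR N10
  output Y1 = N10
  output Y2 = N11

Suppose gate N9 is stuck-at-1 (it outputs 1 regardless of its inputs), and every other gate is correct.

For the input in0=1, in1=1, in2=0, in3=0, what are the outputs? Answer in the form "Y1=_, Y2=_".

Y1=1, Y2=1

Propagate with N9 forced: N0=0, N1=1, N2=1, N3=0, N4=1, N5=0, N6=0, N7=0, N8=0, N9=1 [stuck-at-1], N10=1, N11=1.
So the outputs are Y1=1, Y2=1. (Without the fault they would be Y1=0, Y2=0.)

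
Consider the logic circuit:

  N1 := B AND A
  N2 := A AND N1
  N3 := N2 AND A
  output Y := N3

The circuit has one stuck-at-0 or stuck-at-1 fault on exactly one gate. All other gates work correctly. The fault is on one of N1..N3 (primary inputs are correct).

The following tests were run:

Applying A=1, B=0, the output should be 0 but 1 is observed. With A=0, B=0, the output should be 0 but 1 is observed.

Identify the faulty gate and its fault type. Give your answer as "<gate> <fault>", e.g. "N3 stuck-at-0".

Fault-free values for test 1 (A=1, B=0): N1=0, N2=0, N3=0, giving Y=0. Observed 1.
Test 1: faults giving observed 1 are {N1 stuck-at-1, N2 stuck-at-1, N3 stuck-at-1}.
Test 2 (A=0, B=0): fault-free N1=0, N2=0, N3=0 → 0; observed 1. Eliminates N1 stuck-at-1, N2 stuck-at-1.
Only N3 stuck-at-1 is consistent with every test.

N3 stuck-at-1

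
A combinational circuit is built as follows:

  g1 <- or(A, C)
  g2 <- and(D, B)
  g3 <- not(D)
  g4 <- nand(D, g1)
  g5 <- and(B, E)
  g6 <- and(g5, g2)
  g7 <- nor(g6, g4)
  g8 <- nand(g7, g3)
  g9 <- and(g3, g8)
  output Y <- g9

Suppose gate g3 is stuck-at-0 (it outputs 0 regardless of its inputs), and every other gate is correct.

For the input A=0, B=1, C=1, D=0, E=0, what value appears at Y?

Propagate with g3 forced: g1=1, g2=0, g3=0 [stuck-at-0], g4=1, g5=0, g6=0, g7=0, g8=1, g9=0.
So Y = 0. (Without the fault it would be 1.)

0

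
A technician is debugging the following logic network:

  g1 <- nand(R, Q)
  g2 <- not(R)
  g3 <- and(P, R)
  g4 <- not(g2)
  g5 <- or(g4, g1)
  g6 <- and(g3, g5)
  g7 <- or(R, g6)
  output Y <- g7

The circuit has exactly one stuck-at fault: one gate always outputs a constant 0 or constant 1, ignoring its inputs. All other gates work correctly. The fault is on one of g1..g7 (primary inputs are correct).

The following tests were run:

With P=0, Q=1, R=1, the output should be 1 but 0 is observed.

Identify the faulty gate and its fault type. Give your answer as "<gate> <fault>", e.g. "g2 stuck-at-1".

g7 stuck-at-0

Fault-free values for test 1 (P=0, Q=1, R=1): g1=0, g2=0, g3=0, g4=1, g5=1, g6=0, g7=1, giving Y=1. Observed 0.
Test 1: faults giving observed 0 are {g7 stuck-at-0}.
Only g7 stuck-at-0 is consistent with every test.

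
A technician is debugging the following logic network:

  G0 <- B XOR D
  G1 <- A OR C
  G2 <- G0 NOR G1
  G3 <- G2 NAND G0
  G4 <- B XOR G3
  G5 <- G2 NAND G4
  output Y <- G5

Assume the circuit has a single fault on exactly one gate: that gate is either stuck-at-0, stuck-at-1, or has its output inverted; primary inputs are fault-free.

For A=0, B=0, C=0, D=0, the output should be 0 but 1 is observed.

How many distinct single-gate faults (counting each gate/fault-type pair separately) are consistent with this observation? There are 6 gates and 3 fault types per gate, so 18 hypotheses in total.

12

Fault-free: G0=0, G1=0, G2=1, G3=1, G4=1, G5=0 → 0. Observed 1.
  G0: stuck-at-1, inverted output ✓; others ✗
  G1: stuck-at-1, inverted output ✓; others ✗
  G2: stuck-at-0, inverted output ✓; others ✗
  G3: stuck-at-0, inverted output ✓; others ✗
  G4: stuck-at-0, inverted output ✓; others ✗
  G5: stuck-at-1, inverted output ✓; others ✗
Consistent faults: {G0 stuck-at-1, G0 inverted output, G1 stuck-at-1, G1 inverted output, G2 stuck-at-0, G2 inverted output, G3 stuck-at-0, G3 inverted output, G4 stuck-at-0, G4 inverted output, G5 stuck-at-1, G5 inverted output} — 12 in all.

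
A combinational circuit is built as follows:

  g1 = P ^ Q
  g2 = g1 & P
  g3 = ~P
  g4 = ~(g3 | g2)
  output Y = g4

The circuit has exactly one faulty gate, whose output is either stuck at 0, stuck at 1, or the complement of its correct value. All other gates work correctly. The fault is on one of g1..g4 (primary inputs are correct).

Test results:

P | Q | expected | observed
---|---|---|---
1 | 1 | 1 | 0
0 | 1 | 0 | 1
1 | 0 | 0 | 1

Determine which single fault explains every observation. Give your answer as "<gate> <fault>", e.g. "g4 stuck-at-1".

Fault-free values for test 1 (P=1, Q=1): g1=0, g2=0, g3=0, g4=1, giving Y=1. Observed 0.
Test 1: faults giving observed 0 are {g1 stuck-at-1, g1 inverted output, g2 stuck-at-1, g2 inverted output, g3 stuck-at-1, g3 inverted output, g4 stuck-at-0, g4 inverted output}.
Test 2 (P=0, Q=1): fault-free g1=1, g2=0, g3=1, g4=0 → 0; observed 1. Eliminates g1 stuck-at-1, g1 inverted output, g2 stuck-at-1, g2 inverted output, g3 stuck-at-1, g4 stuck-at-0.
Test 3 (P=1, Q=0): fault-free g1=1, g2=1, g3=0, g4=0 → 0; observed 1. Eliminates g3 inverted output.
Only g4 inverted output is consistent with every test.

g4 inverted output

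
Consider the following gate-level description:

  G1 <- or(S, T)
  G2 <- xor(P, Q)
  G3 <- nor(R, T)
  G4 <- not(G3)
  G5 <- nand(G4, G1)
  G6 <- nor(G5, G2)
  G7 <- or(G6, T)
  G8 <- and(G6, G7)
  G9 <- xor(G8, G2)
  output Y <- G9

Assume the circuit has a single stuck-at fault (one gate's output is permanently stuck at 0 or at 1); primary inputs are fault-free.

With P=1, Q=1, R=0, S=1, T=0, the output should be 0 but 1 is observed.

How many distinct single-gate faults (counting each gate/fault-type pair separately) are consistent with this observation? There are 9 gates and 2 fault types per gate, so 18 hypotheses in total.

7

Fault-free: G1=1, G2=0, G3=1, G4=0, G5=1, G6=0, G7=0, G8=0, G9=0 → 0. Observed 1.
  G1: none of the 2 fault types match ✗
  G2: stuck-at-1 ✓; others ✗
  G3: stuck-at-0 ✓; others ✗
  G4: stuck-at-1 ✓; others ✗
  G5: stuck-at-0 ✓; others ✗
  G6: stuck-at-1 ✓; others ✗
  G7: none of the 2 fault types match ✗
  G8: stuck-at-1 ✓; others ✗
  G9: stuck-at-1 ✓; others ✗
Consistent faults: {G2 stuck-at-1, G3 stuck-at-0, G4 stuck-at-1, G5 stuck-at-0, G6 stuck-at-1, G8 stuck-at-1, G9 stuck-at-1} — 7 in all.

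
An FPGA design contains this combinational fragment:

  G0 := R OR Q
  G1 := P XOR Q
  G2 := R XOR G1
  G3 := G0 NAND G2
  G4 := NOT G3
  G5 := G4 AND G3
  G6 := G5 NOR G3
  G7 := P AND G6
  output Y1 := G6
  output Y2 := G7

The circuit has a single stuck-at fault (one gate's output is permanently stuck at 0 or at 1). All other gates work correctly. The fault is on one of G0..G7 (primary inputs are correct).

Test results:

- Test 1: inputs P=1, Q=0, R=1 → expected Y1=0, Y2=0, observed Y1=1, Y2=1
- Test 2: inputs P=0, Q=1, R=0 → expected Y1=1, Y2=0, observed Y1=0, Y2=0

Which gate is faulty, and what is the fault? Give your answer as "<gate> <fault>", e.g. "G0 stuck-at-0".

G1 stuck-at-0

Fault-free values for test 1 (P=1, Q=0, R=1): G0=1, G1=1, G2=0, G3=1, G4=0, G5=0, G6=0, G7=0, giving Y1=0, Y2=0. Observed Y1=1, Y2=1.
Test 1: faults giving observed Y1=1, Y2=1 are {G1 stuck-at-0, G2 stuck-at-1, G3 stuck-at-0, G6 stuck-at-1}.
Test 2 (P=0, Q=1, R=0): fault-free G0=1, G1=1, G2=1, G3=0, G4=1, G5=0, G6=1, G7=0 → Y1=1, Y2=0; observed Y1=0, Y2=0. Eliminates G2 stuck-at-1, G3 stuck-at-0, G6 stuck-at-1.
Only G1 stuck-at-0 is consistent with every test.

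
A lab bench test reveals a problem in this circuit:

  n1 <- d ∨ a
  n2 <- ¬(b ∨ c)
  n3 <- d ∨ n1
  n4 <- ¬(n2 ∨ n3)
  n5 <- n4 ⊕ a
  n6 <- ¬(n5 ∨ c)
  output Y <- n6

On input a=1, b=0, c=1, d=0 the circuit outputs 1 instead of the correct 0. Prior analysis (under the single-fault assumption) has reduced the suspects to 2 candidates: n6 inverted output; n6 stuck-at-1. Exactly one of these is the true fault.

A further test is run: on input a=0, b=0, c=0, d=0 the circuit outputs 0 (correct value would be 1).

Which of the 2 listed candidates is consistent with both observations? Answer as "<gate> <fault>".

Evaluate each candidate on input a=0, b=0, c=0, d=0:
  n6 inverted output: n1=0, n2=1, n3=0, n4=0, n5=0, n6=0 [inverted output] → 0 — matches
  n6 stuck-at-1: n1=0, n2=1, n3=0, n4=0, n5=0, n6=1 [stuck-at-1] → 1 — eliminated
Only n6 inverted output reproduces the observed 0.

n6 inverted output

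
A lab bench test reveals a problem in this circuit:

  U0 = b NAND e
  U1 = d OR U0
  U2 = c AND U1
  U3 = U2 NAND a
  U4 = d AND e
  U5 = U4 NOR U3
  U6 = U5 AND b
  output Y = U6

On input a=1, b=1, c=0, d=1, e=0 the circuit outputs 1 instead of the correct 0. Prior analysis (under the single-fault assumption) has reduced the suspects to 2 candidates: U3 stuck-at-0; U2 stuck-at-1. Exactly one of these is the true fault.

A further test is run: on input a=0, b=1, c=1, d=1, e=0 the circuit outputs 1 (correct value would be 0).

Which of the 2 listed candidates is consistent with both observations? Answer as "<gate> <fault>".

U3 stuck-at-0

Evaluate each candidate on input a=0, b=1, c=1, d=1, e=0:
  U3 stuck-at-0: U0=1, U1=1, U2=1, U3=0 [stuck-at-0], U4=0, U5=1, U6=1 → 1 — matches
  U2 stuck-at-1: U0=1, U1=1, U2=1 [stuck-at-1], U3=1, U4=0, U5=0, U6=0 → 0 — eliminated
Only U3 stuck-at-0 reproduces the observed 1.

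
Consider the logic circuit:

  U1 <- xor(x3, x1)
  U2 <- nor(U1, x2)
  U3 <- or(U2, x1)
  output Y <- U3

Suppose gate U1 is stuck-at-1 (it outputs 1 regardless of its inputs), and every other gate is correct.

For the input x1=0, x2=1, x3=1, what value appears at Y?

Propagate with U1 forced: U1=1 [stuck-at-1], U2=0, U3=0.
So Y = 0. (Same as the fault-free value — the fault is masked on this input.)

0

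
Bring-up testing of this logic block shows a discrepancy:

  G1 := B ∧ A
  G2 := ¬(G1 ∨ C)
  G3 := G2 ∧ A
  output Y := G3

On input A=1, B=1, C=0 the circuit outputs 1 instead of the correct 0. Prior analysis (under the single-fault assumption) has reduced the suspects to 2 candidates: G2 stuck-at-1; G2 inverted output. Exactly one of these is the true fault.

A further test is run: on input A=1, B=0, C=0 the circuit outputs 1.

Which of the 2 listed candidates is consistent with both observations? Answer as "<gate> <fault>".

Evaluate each candidate on input A=1, B=0, C=0:
  G2 stuck-at-1: G1=0, G2=1 [stuck-at-1], G3=1 → 1 — matches
  G2 inverted output: G1=0, G2=0 [inverted output], G3=0 → 0 — eliminated
Only G2 stuck-at-1 reproduces the observed 1.

G2 stuck-at-1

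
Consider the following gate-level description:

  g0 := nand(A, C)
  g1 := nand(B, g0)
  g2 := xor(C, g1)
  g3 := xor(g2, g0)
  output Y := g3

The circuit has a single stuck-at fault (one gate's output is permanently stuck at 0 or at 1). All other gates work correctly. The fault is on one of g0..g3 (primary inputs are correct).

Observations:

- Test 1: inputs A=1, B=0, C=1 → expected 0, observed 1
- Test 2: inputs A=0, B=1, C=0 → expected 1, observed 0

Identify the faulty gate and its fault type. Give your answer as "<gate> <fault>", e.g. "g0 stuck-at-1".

Fault-free values for test 1 (A=1, B=0, C=1): g0=0, g1=1, g2=0, g3=0, giving Y=0. Observed 1.
Test 1: faults giving observed 1 are {g0 stuck-at-1, g1 stuck-at-0, g2 stuck-at-1, g3 stuck-at-1}.
Test 2 (A=0, B=1, C=0): fault-free g0=1, g1=0, g2=0, g3=1 → 1; observed 0. Eliminates g0 stuck-at-1, g1 stuck-at-0, g3 stuck-at-1.
Only g2 stuck-at-1 is consistent with every test.

g2 stuck-at-1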